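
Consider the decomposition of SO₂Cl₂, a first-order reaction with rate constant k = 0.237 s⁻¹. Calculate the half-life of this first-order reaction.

2.925 s

Step 1: For a first-order reaction, t₁/₂ = ln(2)/k
Step 2: t₁/₂ = ln(2)/0.237
Step 3: t₁/₂ = 0.6931/0.237 = 2.925 s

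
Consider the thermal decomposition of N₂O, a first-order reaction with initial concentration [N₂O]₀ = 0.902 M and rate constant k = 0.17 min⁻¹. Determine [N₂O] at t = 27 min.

0.009158 M

Step 1: For a first-order reaction: [N₂O] = [N₂O]₀ × e^(-kt)
Step 2: [N₂O] = 0.902 × e^(-0.17 × 27)
Step 3: [N₂O] = 0.902 × e^(-4.59)
Step 4: [N₂O] = 0.902 × 0.0101529 = 0.009158 M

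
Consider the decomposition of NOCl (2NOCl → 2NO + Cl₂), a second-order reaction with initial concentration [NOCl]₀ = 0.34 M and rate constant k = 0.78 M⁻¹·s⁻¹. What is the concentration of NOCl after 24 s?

0.04617 M

Step 1: For a second-order reaction: 1/[NOCl] = 1/[NOCl]₀ + kt
Step 2: 1/[NOCl] = 1/0.34 + 0.78 × 24
Step 3: 1/[NOCl] = 2.941 + 18.72 = 21.66
Step 4: [NOCl] = 1/21.66 = 0.04617 M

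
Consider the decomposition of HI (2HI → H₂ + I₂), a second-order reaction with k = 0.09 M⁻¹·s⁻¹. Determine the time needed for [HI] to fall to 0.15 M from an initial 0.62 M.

56.15 s

Step 1: For second-order: t = (1/[HI] - 1/[HI]₀)/k
Step 2: t = (1/0.15 - 1/0.62)/0.09
Step 3: t = (6.667 - 1.613)/0.09
Step 4: t = 5.054/0.09 = 56.15 s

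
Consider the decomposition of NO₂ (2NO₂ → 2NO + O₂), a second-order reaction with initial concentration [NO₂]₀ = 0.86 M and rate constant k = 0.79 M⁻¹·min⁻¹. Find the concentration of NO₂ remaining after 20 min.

0.05895 M

Step 1: For a second-order reaction: 1/[NO₂] = 1/[NO₂]₀ + kt
Step 2: 1/[NO₂] = 1/0.86 + 0.79 × 20
Step 3: 1/[NO₂] = 1.163 + 15.8 = 16.96
Step 4: [NO₂] = 1/16.96 = 0.05895 M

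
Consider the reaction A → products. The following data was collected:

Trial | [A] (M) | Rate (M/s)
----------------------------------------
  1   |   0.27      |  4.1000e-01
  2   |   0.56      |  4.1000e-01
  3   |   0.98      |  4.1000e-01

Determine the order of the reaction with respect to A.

zeroth order (0)

Step 1: Compare trials - when concentration changes, rate stays constant.
Step 2: rate₂/rate₁ = 4.1000e-01/4.1000e-01 = 1
Step 3: [A]₂/[A]₁ = 0.56/0.27 = 2.074
Step 4: Since rate ratio ≈ (conc ratio)^0, the reaction is zeroth order.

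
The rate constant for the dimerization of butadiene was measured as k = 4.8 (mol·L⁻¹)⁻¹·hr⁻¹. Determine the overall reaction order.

second order (2)

Step 1: The units of k for an nth-order reaction are (concentration)^(1-n)·(time)⁻¹.
Step 2: Here k has units (mol·L⁻¹)⁻¹·hr⁻¹, so the concentration exponent is -1.
Step 3: 1 - n = -1 ⇒ n = 2. The reaction is second order.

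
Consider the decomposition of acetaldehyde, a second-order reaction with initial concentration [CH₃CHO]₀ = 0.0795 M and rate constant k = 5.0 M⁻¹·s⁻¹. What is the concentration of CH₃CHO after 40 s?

0.004704 M

Step 1: For a second-order reaction: 1/[CH₃CHO] = 1/[CH₃CHO]₀ + kt
Step 2: 1/[CH₃CHO] = 1/0.0795 + 5.0 × 40
Step 3: 1/[CH₃CHO] = 12.58 + 200 = 212.6
Step 4: [CH₃CHO] = 1/212.6 = 0.004704 M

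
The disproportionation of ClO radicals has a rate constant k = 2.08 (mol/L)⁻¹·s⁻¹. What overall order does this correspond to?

second order (2)

Step 1: The units of k for an nth-order reaction are (concentration)^(1-n)·(time)⁻¹.
Step 2: Here k has units (mol/L)⁻¹·s⁻¹, so the concentration exponent is -1.
Step 3: 1 - n = -1 ⇒ n = 2. The reaction is second order.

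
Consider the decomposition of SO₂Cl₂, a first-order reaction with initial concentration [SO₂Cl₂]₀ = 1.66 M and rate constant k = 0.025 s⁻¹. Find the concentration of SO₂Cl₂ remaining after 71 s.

0.2813 M

Step 1: For a first-order reaction: [SO₂Cl₂] = [SO₂Cl₂]₀ × e^(-kt)
Step 2: [SO₂Cl₂] = 1.66 × e^(-0.025 × 71)
Step 3: [SO₂Cl₂] = 1.66 × e^(-1.775)
Step 4: [SO₂Cl₂] = 1.66 × 0.169483 = 0.2813 M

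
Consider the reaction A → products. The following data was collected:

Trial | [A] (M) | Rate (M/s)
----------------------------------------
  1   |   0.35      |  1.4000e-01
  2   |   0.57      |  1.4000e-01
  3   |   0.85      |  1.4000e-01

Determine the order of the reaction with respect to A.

zeroth order (0)

Step 1: Compare trials - when concentration changes, rate stays constant.
Step 2: rate₂/rate₁ = 1.4000e-01/1.4000e-01 = 1
Step 3: [A]₂/[A]₁ = 0.57/0.35 = 1.629
Step 4: Since rate ratio ≈ (conc ratio)^0, the reaction is zeroth order.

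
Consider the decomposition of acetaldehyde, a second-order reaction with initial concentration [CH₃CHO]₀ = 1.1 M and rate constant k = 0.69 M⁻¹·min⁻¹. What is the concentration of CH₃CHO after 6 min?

0.1981 M

Step 1: For a second-order reaction: 1/[CH₃CHO] = 1/[CH₃CHO]₀ + kt
Step 2: 1/[CH₃CHO] = 1/1.1 + 0.69 × 6
Step 3: 1/[CH₃CHO] = 0.9091 + 4.14 = 5.049
Step 4: [CH₃CHO] = 1/5.049 = 0.1981 M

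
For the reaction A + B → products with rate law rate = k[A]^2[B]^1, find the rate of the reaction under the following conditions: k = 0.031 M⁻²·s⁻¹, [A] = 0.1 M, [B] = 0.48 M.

0.0001488 M/s

Step 1: The rate law is rate = k[A]^2[B]^1
Step 2: Substitute: rate = 0.031 × (0.1)^2 × (0.48)^1
Step 3: rate = 0.031 × 0.01 × 0.48 = 0.0001488 M/s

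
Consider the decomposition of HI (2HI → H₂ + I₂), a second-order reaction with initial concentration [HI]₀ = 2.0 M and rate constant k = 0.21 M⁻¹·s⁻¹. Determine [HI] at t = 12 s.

0.3311 M

Step 1: For a second-order reaction: 1/[HI] = 1/[HI]₀ + kt
Step 2: 1/[HI] = 1/2.0 + 0.21 × 12
Step 3: 1/[HI] = 0.5 + 2.52 = 3.02
Step 4: [HI] = 1/3.02 = 0.3311 M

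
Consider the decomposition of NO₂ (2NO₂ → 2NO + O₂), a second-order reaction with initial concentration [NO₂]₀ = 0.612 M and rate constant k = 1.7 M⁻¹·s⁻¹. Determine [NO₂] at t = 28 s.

0.02031 M

Step 1: For a second-order reaction: 1/[NO₂] = 1/[NO₂]₀ + kt
Step 2: 1/[NO₂] = 1/0.612 + 1.7 × 28
Step 3: 1/[NO₂] = 1.634 + 47.6 = 49.23
Step 4: [NO₂] = 1/49.23 = 0.02031 M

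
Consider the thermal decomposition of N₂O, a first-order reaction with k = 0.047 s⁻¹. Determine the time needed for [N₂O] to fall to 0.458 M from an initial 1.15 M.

19.59 s

Step 1: For first-order: t = ln([N₂O]₀/[N₂O])/k
Step 2: t = ln(1.15/0.458)/0.047
Step 3: t = ln(2.511)/0.047
Step 4: t = 0.9206/0.047 = 19.59 s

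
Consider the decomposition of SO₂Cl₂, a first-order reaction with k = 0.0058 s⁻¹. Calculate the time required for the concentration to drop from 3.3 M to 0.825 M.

239 s

Step 1: For first-order: t = ln([SO₂Cl₂]₀/[SO₂Cl₂])/k
Step 2: t = ln(3.3/0.825)/0.0058
Step 3: t = ln(4)/0.0058
Step 4: t = 1.386/0.0058 = 239 s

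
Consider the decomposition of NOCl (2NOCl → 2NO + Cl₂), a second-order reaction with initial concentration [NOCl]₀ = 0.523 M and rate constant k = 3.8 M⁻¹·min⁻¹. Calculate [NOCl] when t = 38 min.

0.006835 M

Step 1: For a second-order reaction: 1/[NOCl] = 1/[NOCl]₀ + kt
Step 2: 1/[NOCl] = 1/0.523 + 3.8 × 38
Step 3: 1/[NOCl] = 1.912 + 144.4 = 146.3
Step 4: [NOCl] = 1/146.3 = 0.006835 M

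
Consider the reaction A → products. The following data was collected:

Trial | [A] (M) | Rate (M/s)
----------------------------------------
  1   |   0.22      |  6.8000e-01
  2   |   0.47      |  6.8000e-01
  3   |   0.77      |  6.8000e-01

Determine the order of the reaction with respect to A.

zeroth order (0)

Step 1: Compare trials - when concentration changes, rate stays constant.
Step 2: rate₂/rate₁ = 6.8000e-01/6.8000e-01 = 1
Step 3: [A]₂/[A]₁ = 0.47/0.22 = 2.136
Step 4: Since rate ratio ≈ (conc ratio)^0, the reaction is zeroth order.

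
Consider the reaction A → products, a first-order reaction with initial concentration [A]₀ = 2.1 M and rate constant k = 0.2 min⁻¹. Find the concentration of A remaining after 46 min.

0.0002122 M

Step 1: For a first-order reaction: [A] = [A]₀ × e^(-kt)
Step 2: [A] = 2.1 × e^(-0.2 × 46)
Step 3: [A] = 2.1 × e^(-9.2)
Step 4: [A] = 2.1 × 0.000101039 = 0.0002122 M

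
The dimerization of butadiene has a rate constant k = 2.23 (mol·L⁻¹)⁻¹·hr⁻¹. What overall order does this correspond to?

second order (2)

Step 1: The units of k for an nth-order reaction are (concentration)^(1-n)·(time)⁻¹.
Step 2: Here k has units (mol·L⁻¹)⁻¹·hr⁻¹, so the concentration exponent is -1.
Step 3: 1 - n = -1 ⇒ n = 2. The reaction is second order.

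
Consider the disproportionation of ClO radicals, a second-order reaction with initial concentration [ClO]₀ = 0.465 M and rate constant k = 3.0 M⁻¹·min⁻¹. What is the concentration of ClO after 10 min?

0.0311 M

Step 1: For a second-order reaction: 1/[ClO] = 1/[ClO]₀ + kt
Step 2: 1/[ClO] = 1/0.465 + 3.0 × 10
Step 3: 1/[ClO] = 2.151 + 30 = 32.15
Step 4: [ClO] = 1/32.15 = 0.0311 M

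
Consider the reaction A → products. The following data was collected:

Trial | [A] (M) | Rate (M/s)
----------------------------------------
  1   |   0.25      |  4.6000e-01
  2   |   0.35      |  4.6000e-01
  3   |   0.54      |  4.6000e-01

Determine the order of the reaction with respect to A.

zeroth order (0)

Step 1: Compare trials - when concentration changes, rate stays constant.
Step 2: rate₂/rate₁ = 4.6000e-01/4.6000e-01 = 1
Step 3: [A]₂/[A]₁ = 0.35/0.25 = 1.4
Step 4: Since rate ratio ≈ (conc ratio)^0, the reaction is zeroth order.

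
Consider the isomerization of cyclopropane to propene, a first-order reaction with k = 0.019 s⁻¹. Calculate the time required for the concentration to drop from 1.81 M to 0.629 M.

55.63 s

Step 1: For first-order: t = ln([cyclopropane]₀/[cyclopropane])/k
Step 2: t = ln(1.81/0.629)/0.019
Step 3: t = ln(2.878)/0.019
Step 4: t = 1.057/0.019 = 55.63 s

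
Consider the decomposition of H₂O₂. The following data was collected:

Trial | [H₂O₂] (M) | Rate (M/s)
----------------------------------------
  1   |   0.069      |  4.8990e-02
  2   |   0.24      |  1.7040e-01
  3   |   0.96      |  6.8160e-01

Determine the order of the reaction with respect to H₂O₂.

first order (1)

Step 1: Compare trials to find order n where rate₂/rate₁ = ([H₂O₂]₂/[H₂O₂]₁)^n
Step 2: rate₂/rate₁ = 1.7040e-01/4.8990e-02 = 3.478
Step 3: [H₂O₂]₂/[H₂O₂]₁ = 0.24/0.069 = 3.478
Step 4: n = ln(3.478)/ln(3.478) = 1.00 ≈ 1
Step 5: The reaction is first order in H₂O₂.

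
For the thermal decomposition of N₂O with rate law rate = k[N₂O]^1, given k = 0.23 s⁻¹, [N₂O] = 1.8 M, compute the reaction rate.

0.414 M/s

Step 1: Identify the rate law: rate = k[N₂O]^1
Step 2: Substitute values: rate = 0.23 × (1.8)^1
Step 3: Calculate: rate = 0.23 × 1.8 = 0.414 M/s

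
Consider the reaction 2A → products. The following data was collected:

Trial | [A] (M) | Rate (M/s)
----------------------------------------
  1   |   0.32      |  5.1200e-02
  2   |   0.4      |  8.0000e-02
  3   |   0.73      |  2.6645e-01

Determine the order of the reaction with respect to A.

second order (2)

Step 1: Compare trials to find order n where rate₂/rate₁ = ([A]₂/[A]₁)^n
Step 2: rate₂/rate₁ = 8.0000e-02/5.1200e-02 = 1.563
Step 3: [A]₂/[A]₁ = 0.4/0.32 = 1.25
Step 4: n = ln(1.563)/ln(1.25) = 2.00 ≈ 2
Step 5: The reaction is second order in A.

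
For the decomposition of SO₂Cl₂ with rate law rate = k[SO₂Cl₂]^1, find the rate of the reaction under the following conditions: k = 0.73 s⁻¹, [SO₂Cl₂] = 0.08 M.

0.0584 M/s

Step 1: Identify the rate law: rate = k[SO₂Cl₂]^1
Step 2: Substitute values: rate = 0.73 × (0.08)^1
Step 3: Calculate: rate = 0.73 × 0.08 = 0.0584 M/s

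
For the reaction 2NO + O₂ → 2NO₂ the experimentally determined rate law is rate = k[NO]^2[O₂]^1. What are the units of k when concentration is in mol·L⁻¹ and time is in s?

(mol·L⁻¹)⁻²·s⁻¹

Step 1: Overall order = 2 + 1 = 3.
Step 2: rate has units mol·L⁻¹·s⁻¹; [NO]^2[O₂]^1 has units (mol·L⁻¹)^3.
Step 3: k = rate/([NO]^2[O₂]^1), so units of k = (mol·L⁻¹)^(1-3)·s⁻¹ = (mol·L⁻¹)⁻²·s⁻¹.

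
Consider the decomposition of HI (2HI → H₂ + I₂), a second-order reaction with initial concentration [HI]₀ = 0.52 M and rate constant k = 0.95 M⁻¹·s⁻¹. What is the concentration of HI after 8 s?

0.105 M

Step 1: For a second-order reaction: 1/[HI] = 1/[HI]₀ + kt
Step 2: 1/[HI] = 1/0.52 + 0.95 × 8
Step 3: 1/[HI] = 1.923 + 7.6 = 9.523
Step 4: [HI] = 1/9.523 = 0.105 M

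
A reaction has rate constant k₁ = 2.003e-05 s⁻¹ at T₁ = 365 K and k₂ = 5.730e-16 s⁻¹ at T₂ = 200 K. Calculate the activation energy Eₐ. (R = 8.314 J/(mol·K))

89.3 kJ/mol

Step 1: Use the two-temperature Arrhenius form: ln(k₂/k₁) = -Eₐ/R × (1/T₂ - 1/T₁)
Step 2: ln(k₂/k₁) = ln(5.730e-16/2.003e-05) = ln(2.86071e-11) = -24.2774
Step 3: 1/T₂ - 1/T₁ = 1/200 - 1/365 = 2.260274e-03 K⁻¹
Step 4: Eₐ = -R × ln(k₂/k₁) / (1/T₂ - 1/T₁) = -8.314 × -24.2774 / 2.260274e-03
Step 5: Eₐ = 8.9300e+04 J/mol = 89.3 kJ/mol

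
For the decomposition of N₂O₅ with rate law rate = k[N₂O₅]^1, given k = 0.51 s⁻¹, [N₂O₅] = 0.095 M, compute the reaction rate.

0.04845 M/s

Step 1: Identify the rate law: rate = k[N₂O₅]^1
Step 2: Substitute values: rate = 0.51 × (0.095)^1
Step 3: Calculate: rate = 0.51 × 0.095 = 0.04845 M/s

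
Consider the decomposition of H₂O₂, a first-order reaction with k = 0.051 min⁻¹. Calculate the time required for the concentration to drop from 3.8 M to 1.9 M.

13.59 min

Step 1: For first-order: t = ln([H₂O₂]₀/[H₂O₂])/k
Step 2: t = ln(3.8/1.9)/0.051
Step 3: t = ln(2)/0.051
Step 4: t = 0.6931/0.051 = 13.59 min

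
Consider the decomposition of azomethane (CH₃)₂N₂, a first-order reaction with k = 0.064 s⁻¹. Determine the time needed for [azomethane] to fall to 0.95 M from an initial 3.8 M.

21.66 s

Step 1: For first-order: t = ln([azomethane]₀/[azomethane])/k
Step 2: t = ln(3.8/0.95)/0.064
Step 3: t = ln(4)/0.064
Step 4: t = 1.386/0.064 = 21.66 s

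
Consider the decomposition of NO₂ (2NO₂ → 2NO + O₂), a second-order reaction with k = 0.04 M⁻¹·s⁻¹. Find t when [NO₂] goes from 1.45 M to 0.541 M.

28.97 s

Step 1: For second-order: t = (1/[NO₂] - 1/[NO₂]₀)/k
Step 2: t = (1/0.541 - 1/1.45)/0.04
Step 3: t = (1.848 - 0.6897)/0.04
Step 4: t = 1.159/0.04 = 28.97 s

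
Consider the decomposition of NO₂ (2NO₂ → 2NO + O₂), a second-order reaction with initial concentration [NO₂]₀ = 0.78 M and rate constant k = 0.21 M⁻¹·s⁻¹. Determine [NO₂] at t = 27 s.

0.1438 M

Step 1: For a second-order reaction: 1/[NO₂] = 1/[NO₂]₀ + kt
Step 2: 1/[NO₂] = 1/0.78 + 0.21 × 27
Step 3: 1/[NO₂] = 1.282 + 5.67 = 6.952
Step 4: [NO₂] = 1/6.952 = 0.1438 M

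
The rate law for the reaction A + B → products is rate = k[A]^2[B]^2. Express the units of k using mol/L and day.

(mol/L)⁻³·day⁻¹

Step 1: Overall order = 2 + 2 = 4.
Step 2: rate has units mol/L·day⁻¹; [A]^2[B]^2 has units (mol/L)^4.
Step 3: k = rate/([A]^2[B]^2), so units of k = (mol/L)^(1-4)·day⁻¹ = (mol/L)⁻³·day⁻¹.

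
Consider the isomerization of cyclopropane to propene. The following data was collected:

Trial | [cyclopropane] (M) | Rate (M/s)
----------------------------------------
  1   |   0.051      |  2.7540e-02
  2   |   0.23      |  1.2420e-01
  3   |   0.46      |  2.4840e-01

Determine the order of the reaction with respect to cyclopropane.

first order (1)

Step 1: Compare trials to find order n where rate₂/rate₁ = ([cyclopropane]₂/[cyclopropane]₁)^n
Step 2: rate₂/rate₁ = 1.2420e-01/2.7540e-02 = 4.51
Step 3: [cyclopropane]₂/[cyclopropane]₁ = 0.23/0.051 = 4.51
Step 4: n = ln(4.51)/ln(4.51) = 1.00 ≈ 1
Step 5: The reaction is first order in cyclopropane.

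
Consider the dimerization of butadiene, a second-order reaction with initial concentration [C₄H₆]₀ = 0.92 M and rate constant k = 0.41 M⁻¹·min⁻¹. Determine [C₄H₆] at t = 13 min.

0.1558 M

Step 1: For a second-order reaction: 1/[C₄H₆] = 1/[C₄H₆]₀ + kt
Step 2: 1/[C₄H₆] = 1/0.92 + 0.41 × 13
Step 3: 1/[C₄H₆] = 1.087 + 5.33 = 6.417
Step 4: [C₄H₆] = 1/6.417 = 0.1558 M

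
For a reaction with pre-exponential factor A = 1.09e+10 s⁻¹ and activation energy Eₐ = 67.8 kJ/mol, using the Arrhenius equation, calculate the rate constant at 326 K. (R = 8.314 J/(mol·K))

1.49e-01 s⁻¹

Step 1: Use the Arrhenius equation: k = A × exp(-Eₐ/RT)
Step 2: Convert Eₐ to J/mol: 67.8 kJ/mol = 67800 J/mol
Step 3: Calculate the exponent: -Eₐ/(RT) = -67800/(8.314 × 326) = -25.01509
Step 4: k = 1.09e+10 × exp(-25.01509)
Step 5: k = 1.09e+10 × 1.36799e-11 = 1.4911e-01 s⁻¹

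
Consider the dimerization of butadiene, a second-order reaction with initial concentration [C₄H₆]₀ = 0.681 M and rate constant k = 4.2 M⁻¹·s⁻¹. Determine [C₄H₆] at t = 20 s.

0.0117 M

Step 1: For a second-order reaction: 1/[C₄H₆] = 1/[C₄H₆]₀ + kt
Step 2: 1/[C₄H₆] = 1/0.681 + 4.2 × 20
Step 3: 1/[C₄H₆] = 1.468 + 84 = 85.47
Step 4: [C₄H₆] = 1/85.47 = 0.0117 M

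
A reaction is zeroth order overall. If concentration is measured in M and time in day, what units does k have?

M·day⁻¹

Step 1: For overall order n, rate = k × (concentration)^n.
Step 2: Rate has units M·day⁻¹; concentration term has units M^0.
Step 3: k = rate / (concentration)^n, so units of k = M^(1-0)·day⁻¹ = M·day⁻¹.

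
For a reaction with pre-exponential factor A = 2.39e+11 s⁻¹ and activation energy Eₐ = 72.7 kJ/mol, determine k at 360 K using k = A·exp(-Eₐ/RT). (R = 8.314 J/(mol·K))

6.75e+00 s⁻¹

Step 1: Use the Arrhenius equation: k = A × exp(-Eₐ/RT)
Step 2: Convert Eₐ to J/mol: 72.7 kJ/mol = 72700 J/mol
Step 3: Calculate the exponent: -Eₐ/(RT) = -72700/(8.314 × 360) = -24.28969
Step 4: k = 2.39e+11 × exp(-24.28969)
Step 5: k = 2.39e+11 × 2.82567e-11 = 6.7534e+00 s⁻¹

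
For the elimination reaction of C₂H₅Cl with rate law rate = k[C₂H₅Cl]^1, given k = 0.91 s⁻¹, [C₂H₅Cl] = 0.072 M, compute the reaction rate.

0.06552 M/s

Step 1: Identify the rate law: rate = k[C₂H₅Cl]^1
Step 2: Substitute values: rate = 0.91 × (0.072)^1
Step 3: Calculate: rate = 0.91 × 0.072 = 0.06552 M/s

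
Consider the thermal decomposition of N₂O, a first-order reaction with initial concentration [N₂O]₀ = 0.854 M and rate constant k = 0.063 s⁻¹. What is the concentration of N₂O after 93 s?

0.002437 M

Step 1: For a first-order reaction: [N₂O] = [N₂O]₀ × e^(-kt)
Step 2: [N₂O] = 0.854 × e^(-0.063 × 93)
Step 3: [N₂O] = 0.854 × e^(-5.859)
Step 4: [N₂O] = 0.854 × 0.0028541 = 0.002437 M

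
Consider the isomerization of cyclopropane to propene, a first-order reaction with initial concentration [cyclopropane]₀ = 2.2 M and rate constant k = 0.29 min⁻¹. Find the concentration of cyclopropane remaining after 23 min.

0.00279 M

Step 1: For a first-order reaction: [cyclopropane] = [cyclopropane]₀ × e^(-kt)
Step 2: [cyclopropane] = 2.2 × e^(-0.29 × 23)
Step 3: [cyclopropane] = 2.2 × e^(-6.67)
Step 4: [cyclopropane] = 2.2 × 0.0012684 = 0.00279 M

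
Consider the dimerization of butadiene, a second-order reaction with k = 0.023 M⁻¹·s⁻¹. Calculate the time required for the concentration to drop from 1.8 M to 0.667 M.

41.03 s

Step 1: For second-order: t = (1/[C₄H₆] - 1/[C₄H₆]₀)/k
Step 2: t = (1/0.667 - 1/1.8)/0.023
Step 3: t = (1.499 - 0.5556)/0.023
Step 4: t = 0.9437/0.023 = 41.03 s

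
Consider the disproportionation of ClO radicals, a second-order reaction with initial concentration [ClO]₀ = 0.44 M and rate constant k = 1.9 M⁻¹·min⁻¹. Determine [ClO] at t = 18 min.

0.02742 M

Step 1: For a second-order reaction: 1/[ClO] = 1/[ClO]₀ + kt
Step 2: 1/[ClO] = 1/0.44 + 1.9 × 18
Step 3: 1/[ClO] = 2.273 + 34.2 = 36.47
Step 4: [ClO] = 1/36.47 = 0.02742 M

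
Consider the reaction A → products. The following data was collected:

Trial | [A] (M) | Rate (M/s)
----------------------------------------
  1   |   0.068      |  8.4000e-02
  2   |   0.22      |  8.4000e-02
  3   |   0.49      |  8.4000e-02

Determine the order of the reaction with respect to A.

zeroth order (0)

Step 1: Compare trials - when concentration changes, rate stays constant.
Step 2: rate₂/rate₁ = 8.4000e-02/8.4000e-02 = 1
Step 3: [A]₂/[A]₁ = 0.22/0.068 = 3.235
Step 4: Since rate ratio ≈ (conc ratio)^0, the reaction is zeroth order.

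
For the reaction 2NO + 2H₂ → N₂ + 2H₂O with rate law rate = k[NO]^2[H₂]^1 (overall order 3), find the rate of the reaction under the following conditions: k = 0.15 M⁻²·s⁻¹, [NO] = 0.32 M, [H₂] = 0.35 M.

0.005376 M/s

Step 1: The rate law is rate = k[NO]^2[H₂]^1, overall order = 2+1 = 3
Step 2: Substitute values: rate = 0.15 × (0.32)^2 × (0.35)^1
Step 3: rate = 0.15 × 0.1024 × 0.35 = 0.005376 M/s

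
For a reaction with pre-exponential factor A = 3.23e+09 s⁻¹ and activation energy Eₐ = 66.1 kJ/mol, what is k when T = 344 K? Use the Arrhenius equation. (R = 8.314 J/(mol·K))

2.96e-01 s⁻¹

Step 1: Use the Arrhenius equation: k = A × exp(-Eₐ/RT)
Step 2: Convert Eₐ to J/mol: 66.1 kJ/mol = 66100 J/mol
Step 3: Calculate the exponent: -Eₐ/(RT) = -66100/(8.314 × 344) = -23.11176
Step 4: k = 3.23e+09 × exp(-23.11176)
Step 5: k = 3.23e+09 × 9.17678e-11 = 2.9641e-01 s⁻¹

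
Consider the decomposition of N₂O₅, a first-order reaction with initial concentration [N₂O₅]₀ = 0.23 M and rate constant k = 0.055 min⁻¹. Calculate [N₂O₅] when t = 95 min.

0.001237 M

Step 1: For a first-order reaction: [N₂O₅] = [N₂O₅]₀ × e^(-kt)
Step 2: [N₂O₅] = 0.23 × e^(-0.055 × 95)
Step 3: [N₂O₅] = 0.23 × e^(-5.225)
Step 4: [N₂O₅] = 0.23 × 0.00538036 = 0.001237 M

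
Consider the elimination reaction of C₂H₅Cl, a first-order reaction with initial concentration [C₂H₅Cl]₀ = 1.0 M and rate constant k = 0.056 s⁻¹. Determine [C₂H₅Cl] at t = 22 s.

0.2917 M

Step 1: For a first-order reaction: [C₂H₅Cl] = [C₂H₅Cl]₀ × e^(-kt)
Step 2: [C₂H₅Cl] = 1.0 × e^(-0.056 × 22)
Step 3: [C₂H₅Cl] = 1.0 × e^(-1.232)
Step 4: [C₂H₅Cl] = 1.0 × 0.291709 = 0.2917 M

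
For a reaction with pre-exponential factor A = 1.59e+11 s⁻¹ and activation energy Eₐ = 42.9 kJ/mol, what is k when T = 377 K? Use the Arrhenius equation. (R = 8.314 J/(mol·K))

1.81e+05 s⁻¹

Step 1: Use the Arrhenius equation: k = A × exp(-Eₐ/RT)
Step 2: Convert Eₐ to J/mol: 42.9 kJ/mol = 42900 J/mol
Step 3: Calculate the exponent: -Eₐ/(RT) = -42900/(8.314 × 377) = -13.68693
Step 4: k = 1.59e+11 × exp(-13.68693)
Step 5: k = 1.59e+11 × 1.13721e-06 = 1.8082e+05 s⁻¹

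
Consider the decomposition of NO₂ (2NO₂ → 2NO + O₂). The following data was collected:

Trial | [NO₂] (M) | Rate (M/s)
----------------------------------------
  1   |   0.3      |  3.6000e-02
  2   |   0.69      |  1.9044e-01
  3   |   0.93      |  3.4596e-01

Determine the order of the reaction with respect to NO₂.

second order (2)

Step 1: Compare trials to find order n where rate₂/rate₁ = ([NO₂]₂/[NO₂]₁)^n
Step 2: rate₂/rate₁ = 1.9044e-01/3.6000e-02 = 5.29
Step 3: [NO₂]₂/[NO₂]₁ = 0.69/0.3 = 2.3
Step 4: n = ln(5.29)/ln(2.3) = 2.00 ≈ 2
Step 5: The reaction is second order in NO₂.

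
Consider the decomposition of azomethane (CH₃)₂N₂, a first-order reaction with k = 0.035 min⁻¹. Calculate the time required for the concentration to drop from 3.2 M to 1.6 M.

19.8 min

Step 1: For first-order: t = ln([azomethane]₀/[azomethane])/k
Step 2: t = ln(3.2/1.6)/0.035
Step 3: t = ln(2)/0.035
Step 4: t = 0.6931/0.035 = 19.8 min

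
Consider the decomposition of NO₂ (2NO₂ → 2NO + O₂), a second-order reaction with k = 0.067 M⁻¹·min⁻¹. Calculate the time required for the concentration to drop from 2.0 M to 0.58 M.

18.27 min

Step 1: For second-order: t = (1/[NO₂] - 1/[NO₂]₀)/k
Step 2: t = (1/0.58 - 1/2.0)/0.067
Step 3: t = (1.724 - 0.5)/0.067
Step 4: t = 1.224/0.067 = 18.27 min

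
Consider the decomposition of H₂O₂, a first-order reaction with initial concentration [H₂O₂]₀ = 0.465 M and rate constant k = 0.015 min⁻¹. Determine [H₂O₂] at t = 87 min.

0.1261 M

Step 1: For a first-order reaction: [H₂O₂] = [H₂O₂]₀ × e^(-kt)
Step 2: [H₂O₂] = 0.465 × e^(-0.015 × 87)
Step 3: [H₂O₂] = 0.465 × e^(-1.305)
Step 4: [H₂O₂] = 0.465 × 0.271173 = 0.1261 M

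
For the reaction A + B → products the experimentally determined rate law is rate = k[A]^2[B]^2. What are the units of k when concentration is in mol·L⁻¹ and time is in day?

(mol·L⁻¹)⁻³·day⁻¹

Step 1: Overall order = 2 + 2 = 4.
Step 2: rate has units mol·L⁻¹·day⁻¹; [A]^2[B]^2 has units (mol·L⁻¹)^4.
Step 3: k = rate/([A]^2[B]^2), so units of k = (mol·L⁻¹)^(1-4)·day⁻¹ = (mol·L⁻¹)⁻³·day⁻¹.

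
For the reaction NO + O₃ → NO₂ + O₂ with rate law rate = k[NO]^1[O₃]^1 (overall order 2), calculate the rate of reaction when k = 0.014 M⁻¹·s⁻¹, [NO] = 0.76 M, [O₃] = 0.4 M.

0.004256 M/s

Step 1: The rate law is rate = k[NO]^1[O₃]^1, overall order = 1+1 = 2
Step 2: Substitute values: rate = 0.014 × (0.76)^1 × (0.4)^1
Step 3: rate = 0.014 × 0.76 × 0.4 = 0.004256 M/s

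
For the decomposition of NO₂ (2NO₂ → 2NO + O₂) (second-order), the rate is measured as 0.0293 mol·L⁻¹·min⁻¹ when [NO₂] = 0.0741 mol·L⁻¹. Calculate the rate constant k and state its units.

5.336 (mol·L⁻¹)⁻¹·min⁻¹

Step 1: rate = k[NO₂]^2, so k = rate / [NO₂]^2.
Step 2: k = 0.0293 / (0.0741)^2 = 0.0293 / 0.005491.
Step 3: k = 5.336 (mol·L⁻¹)⁻¹·min⁻¹.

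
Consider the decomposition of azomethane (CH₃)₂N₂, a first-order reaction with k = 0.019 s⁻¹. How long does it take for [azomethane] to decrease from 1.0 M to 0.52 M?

34.42 s

Step 1: For first-order: t = ln([azomethane]₀/[azomethane])/k
Step 2: t = ln(1.0/0.52)/0.019
Step 3: t = ln(1.923)/0.019
Step 4: t = 0.6539/0.019 = 34.42 s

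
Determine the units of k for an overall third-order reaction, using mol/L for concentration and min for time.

(mol/L)⁻²·min⁻¹

Step 1: For overall order n, rate = k × (concentration)^n.
Step 2: Rate has units mol/L·min⁻¹; concentration term has units (mol/L)^3.
Step 3: k = rate / (concentration)^n, so units of k = (mol/L)^(1-3)·min⁻¹ = (mol/L)⁻²·min⁻¹.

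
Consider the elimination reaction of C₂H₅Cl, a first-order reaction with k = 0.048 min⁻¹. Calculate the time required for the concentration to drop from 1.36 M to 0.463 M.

22.45 min

Step 1: For first-order: t = ln([C₂H₅Cl]₀/[C₂H₅Cl])/k
Step 2: t = ln(1.36/0.463)/0.048
Step 3: t = ln(2.937)/0.048
Step 4: t = 1.078/0.048 = 22.45 min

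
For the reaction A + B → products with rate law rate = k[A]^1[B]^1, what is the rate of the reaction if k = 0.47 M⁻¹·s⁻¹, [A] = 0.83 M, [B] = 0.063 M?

0.02458 M/s

Step 1: The rate law is rate = k[A]^1[B]^1
Step 2: Substitute: rate = 0.47 × (0.83)^1 × (0.063)^1
Step 3: rate = 0.47 × 0.83 × 0.063 = 0.0245763 M/s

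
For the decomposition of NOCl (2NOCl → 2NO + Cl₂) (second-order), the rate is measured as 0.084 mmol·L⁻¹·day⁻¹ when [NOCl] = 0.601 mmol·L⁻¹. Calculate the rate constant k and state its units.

0.2326 (mmol·L⁻¹)⁻¹·day⁻¹

Step 1: rate = k[NOCl]^2, so k = rate / [NOCl]^2.
Step 2: k = 0.084 / (0.601)^2 = 0.084 / 0.3612.
Step 3: k = 0.2326 (mmol·L⁻¹)⁻¹·day⁻¹.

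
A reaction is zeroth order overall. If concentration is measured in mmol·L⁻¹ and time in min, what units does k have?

mmol·L⁻¹·min⁻¹

Step 1: For overall order n, rate = k × (concentration)^n.
Step 2: Rate has units mmol·L⁻¹·min⁻¹; concentration term has units (mmol·L⁻¹)^0.
Step 3: k = rate / (concentration)^n, so units of k = (mmol·L⁻¹)^(1-0)·min⁻¹ = mmol·L⁻¹·min⁻¹.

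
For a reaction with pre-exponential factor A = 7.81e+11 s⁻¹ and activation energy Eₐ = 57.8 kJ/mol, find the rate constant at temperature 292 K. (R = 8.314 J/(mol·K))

3.57e+01 s⁻¹

Step 1: Use the Arrhenius equation: k = A × exp(-Eₐ/RT)
Step 2: Convert Eₐ to J/mol: 57.8 kJ/mol = 57800 J/mol
Step 3: Calculate the exponent: -Eₐ/(RT) = -57800/(8.314 × 292) = -23.80866
Step 4: k = 7.81e+11 × exp(-23.80866)
Step 5: k = 7.81e+11 × 4.57120e-11 = 3.5701e+01 s⁻¹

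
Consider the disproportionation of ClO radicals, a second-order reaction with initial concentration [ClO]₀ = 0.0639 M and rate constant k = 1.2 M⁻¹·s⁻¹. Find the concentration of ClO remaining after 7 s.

0.04158 M

Step 1: For a second-order reaction: 1/[ClO] = 1/[ClO]₀ + kt
Step 2: 1/[ClO] = 1/0.0639 + 1.2 × 7
Step 3: 1/[ClO] = 15.65 + 8.4 = 24.05
Step 4: [ClO] = 1/24.05 = 0.04158 M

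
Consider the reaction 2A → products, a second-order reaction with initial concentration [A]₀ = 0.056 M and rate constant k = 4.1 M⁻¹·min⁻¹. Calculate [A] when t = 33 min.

0.006529 M

Step 1: For a second-order reaction: 1/[A] = 1/[A]₀ + kt
Step 2: 1/[A] = 1/0.056 + 4.1 × 33
Step 3: 1/[A] = 17.86 + 135.3 = 153.2
Step 4: [A] = 1/153.2 = 0.006529 M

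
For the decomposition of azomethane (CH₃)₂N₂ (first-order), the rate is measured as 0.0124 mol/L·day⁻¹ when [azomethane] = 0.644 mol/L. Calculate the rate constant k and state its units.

0.01925 day⁻¹

Step 1: rate = k[azomethane]^1, so k = rate / [azomethane]^1.
Step 2: k = 0.0124 / (0.644)^1 = 0.0124 / 0.644.
Step 3: k = 0.01925 day⁻¹.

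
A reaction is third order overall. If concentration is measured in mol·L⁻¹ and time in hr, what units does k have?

(mol·L⁻¹)⁻²·hr⁻¹

Step 1: For overall order n, rate = k × (concentration)^n.
Step 2: Rate has units mol·L⁻¹·hr⁻¹; concentration term has units (mol·L⁻¹)^3.
Step 3: k = rate / (concentration)^n, so units of k = (mol·L⁻¹)^(1-3)·hr⁻¹ = (mol·L⁻¹)⁻²·hr⁻¹.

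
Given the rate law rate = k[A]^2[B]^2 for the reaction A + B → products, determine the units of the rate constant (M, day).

M⁻³·day⁻¹

Step 1: Overall order = 2 + 2 = 4.
Step 2: rate has units M·day⁻¹; [A]^2[B]^2 has units M^4.
Step 3: k = rate/([A]^2[B]^2), so units of k = M^(1-4)·day⁻¹ = M⁻³·day⁻¹.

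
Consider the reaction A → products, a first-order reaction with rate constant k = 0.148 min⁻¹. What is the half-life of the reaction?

4.683 min

Step 1: For a first-order reaction, t₁/₂ = ln(2)/k
Step 2: t₁/₂ = ln(2)/0.148
Step 3: t₁/₂ = 0.6931/0.148 = 4.683 min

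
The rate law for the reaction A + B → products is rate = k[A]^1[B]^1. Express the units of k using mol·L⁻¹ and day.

(mol·L⁻¹)⁻¹·day⁻¹

Step 1: Overall order = 1 + 1 = 2.
Step 2: rate has units mol·L⁻¹·day⁻¹; [A]^1[B]^1 has units (mol·L⁻¹)^2.
Step 3: k = rate/([A]^1[B]^1), so units of k = (mol·L⁻¹)^(1-2)·day⁻¹ = (mol·L⁻¹)⁻¹·day⁻¹.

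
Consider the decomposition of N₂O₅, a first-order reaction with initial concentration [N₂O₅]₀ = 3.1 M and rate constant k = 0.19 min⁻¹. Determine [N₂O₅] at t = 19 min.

0.08386 M

Step 1: For a first-order reaction: [N₂O₅] = [N₂O₅]₀ × e^(-kt)
Step 2: [N₂O₅] = 3.1 × e^(-0.19 × 19)
Step 3: [N₂O₅] = 3.1 × e^(-3.61)
Step 4: [N₂O₅] = 3.1 × 0.0270518 = 0.08386 M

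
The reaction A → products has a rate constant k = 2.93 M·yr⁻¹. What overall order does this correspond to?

zeroth order (0)

Step 1: The units of k for an nth-order reaction are (concentration)^(1-n)·(time)⁻¹.
Step 2: Here k has units M·yr⁻¹, so the concentration exponent is 1.
Step 3: 1 - n = 1 ⇒ n = 0. The reaction is zeroth order.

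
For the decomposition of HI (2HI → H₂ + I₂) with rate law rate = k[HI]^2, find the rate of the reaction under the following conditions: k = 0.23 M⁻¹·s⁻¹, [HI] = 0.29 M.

0.01934 M/s

Step 1: Identify the rate law: rate = k[HI]^2
Step 2: Substitute values: rate = 0.23 × (0.29)^2
Step 3: Calculate: rate = 0.23 × 0.0841 = 0.019343 M/s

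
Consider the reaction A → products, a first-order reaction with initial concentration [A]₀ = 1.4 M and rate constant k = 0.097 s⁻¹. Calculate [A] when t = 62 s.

0.003422 M

Step 1: For a first-order reaction: [A] = [A]₀ × e^(-kt)
Step 2: [A] = 1.4 × e^(-0.097 × 62)
Step 3: [A] = 1.4 × e^(-6.014)
Step 4: [A] = 1.4 × 0.00244429 = 0.003422 M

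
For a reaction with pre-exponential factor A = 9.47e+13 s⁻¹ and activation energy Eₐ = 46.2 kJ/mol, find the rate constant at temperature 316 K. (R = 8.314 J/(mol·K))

2.18e+06 s⁻¹

Step 1: Use the Arrhenius equation: k = A × exp(-Eₐ/RT)
Step 2: Convert Eₐ to J/mol: 46.2 kJ/mol = 46200 J/mol
Step 3: Calculate the exponent: -Eₐ/(RT) = -46200/(8.314 × 316) = -17.58510
Step 4: k = 9.47e+13 × exp(-17.58510)
Step 5: k = 9.47e+13 × 2.30615e-08 = 2.1839e+06 s⁻¹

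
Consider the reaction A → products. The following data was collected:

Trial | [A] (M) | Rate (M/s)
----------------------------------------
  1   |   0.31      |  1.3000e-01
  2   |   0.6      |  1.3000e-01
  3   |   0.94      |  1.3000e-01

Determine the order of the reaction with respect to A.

zeroth order (0)

Step 1: Compare trials - when concentration changes, rate stays constant.
Step 2: rate₂/rate₁ = 1.3000e-01/1.3000e-01 = 1
Step 3: [A]₂/[A]₁ = 0.6/0.31 = 1.935
Step 4: Since rate ratio ≈ (conc ratio)^0, the reaction is zeroth order.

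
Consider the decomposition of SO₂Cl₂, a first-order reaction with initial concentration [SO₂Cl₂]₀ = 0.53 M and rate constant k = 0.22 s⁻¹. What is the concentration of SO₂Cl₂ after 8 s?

0.09118 M

Step 1: For a first-order reaction: [SO₂Cl₂] = [SO₂Cl₂]₀ × e^(-kt)
Step 2: [SO₂Cl₂] = 0.53 × e^(-0.22 × 8)
Step 3: [SO₂Cl₂] = 0.53 × e^(-1.76)
Step 4: [SO₂Cl₂] = 0.53 × 0.172045 = 0.09118 M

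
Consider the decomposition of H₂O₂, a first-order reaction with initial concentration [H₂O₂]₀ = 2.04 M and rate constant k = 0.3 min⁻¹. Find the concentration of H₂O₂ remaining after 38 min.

2.284e-05 M

Step 1: For a first-order reaction: [H₂O₂] = [H₂O₂]₀ × e^(-kt)
Step 2: [H₂O₂] = 2.04 × e^(-0.3 × 38)
Step 3: [H₂O₂] = 2.04 × e^(-11.4)
Step 4: [H₂O₂] = 2.04 × 1.11955e-05 = 2.284e-05 M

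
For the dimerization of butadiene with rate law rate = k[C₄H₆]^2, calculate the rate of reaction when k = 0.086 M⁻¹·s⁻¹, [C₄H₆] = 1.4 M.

0.1686 M/s

Step 1: Identify the rate law: rate = k[C₄H₆]^2
Step 2: Substitute values: rate = 0.086 × (1.4)^2
Step 3: Calculate: rate = 0.086 × 1.96 = 0.16856 M/s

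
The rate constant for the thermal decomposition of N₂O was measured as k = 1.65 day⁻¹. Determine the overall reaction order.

first order (1)

Step 1: The units of k for an nth-order reaction are (concentration)^(1-n)·(time)⁻¹.
Step 2: Here k has units day⁻¹, so the concentration exponent is 0.
Step 3: 1 - n = 0 ⇒ n = 1. The reaction is first order.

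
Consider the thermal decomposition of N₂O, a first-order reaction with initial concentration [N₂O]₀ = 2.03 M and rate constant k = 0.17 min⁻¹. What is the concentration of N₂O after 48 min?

0.0005803 M

Step 1: For a first-order reaction: [N₂O] = [N₂O]₀ × e^(-kt)
Step 2: [N₂O] = 2.03 × e^(-0.17 × 48)
Step 3: [N₂O] = 2.03 × e^(-8.16)
Step 4: [N₂O] = 2.03 × 0.000285862 = 0.0005803 M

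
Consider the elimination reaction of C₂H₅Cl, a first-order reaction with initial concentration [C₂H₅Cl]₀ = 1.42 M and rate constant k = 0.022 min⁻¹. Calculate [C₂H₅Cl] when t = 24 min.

0.8375 M

Step 1: For a first-order reaction: [C₂H₅Cl] = [C₂H₅Cl]₀ × e^(-kt)
Step 2: [C₂H₅Cl] = 1.42 × e^(-0.022 × 24)
Step 3: [C₂H₅Cl] = 1.42 × e^(-0.528)
Step 4: [C₂H₅Cl] = 1.42 × 0.589783 = 0.8375 M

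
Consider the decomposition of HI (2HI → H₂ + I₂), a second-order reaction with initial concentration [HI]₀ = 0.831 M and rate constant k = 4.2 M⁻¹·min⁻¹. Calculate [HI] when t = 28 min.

0.008417 M

Step 1: For a second-order reaction: 1/[HI] = 1/[HI]₀ + kt
Step 2: 1/[HI] = 1/0.831 + 4.2 × 28
Step 3: 1/[HI] = 1.203 + 117.6 = 118.8
Step 4: [HI] = 1/118.8 = 0.008417 M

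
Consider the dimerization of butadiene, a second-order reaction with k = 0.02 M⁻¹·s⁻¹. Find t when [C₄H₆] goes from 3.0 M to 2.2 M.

6.061 s

Step 1: For second-order: t = (1/[C₄H₆] - 1/[C₄H₆]₀)/k
Step 2: t = (1/2.2 - 1/3.0)/0.02
Step 3: t = (0.4545 - 0.3333)/0.02
Step 4: t = 0.1212/0.02 = 6.061 s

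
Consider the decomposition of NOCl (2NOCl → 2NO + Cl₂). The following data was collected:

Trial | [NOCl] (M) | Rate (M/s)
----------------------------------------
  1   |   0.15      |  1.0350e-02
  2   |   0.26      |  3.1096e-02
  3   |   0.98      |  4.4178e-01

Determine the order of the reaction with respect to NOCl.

second order (2)

Step 1: Compare trials to find order n where rate₂/rate₁ = ([NOCl]₂/[NOCl]₁)^n
Step 2: rate₂/rate₁ = 3.1096e-02/1.0350e-02 = 3.004
Step 3: [NOCl]₂/[NOCl]₁ = 0.26/0.15 = 1.733
Step 4: n = ln(3.004)/ln(1.733) = 2.00 ≈ 2
Step 5: The reaction is second order in NOCl.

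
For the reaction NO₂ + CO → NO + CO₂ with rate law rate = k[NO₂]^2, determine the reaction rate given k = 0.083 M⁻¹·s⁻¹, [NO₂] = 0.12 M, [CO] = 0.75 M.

0.001195 M/s

Step 1: The rate law is rate = k[NO₂]^2
Step 2: Note that the rate does not depend on [CO] (zero order in CO).
Step 3: rate = 0.083 × (0.12)^2 = 0.0011952 M/s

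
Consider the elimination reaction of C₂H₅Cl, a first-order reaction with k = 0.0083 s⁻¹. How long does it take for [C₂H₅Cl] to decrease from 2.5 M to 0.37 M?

230.2 s

Step 1: For first-order: t = ln([C₂H₅Cl]₀/[C₂H₅Cl])/k
Step 2: t = ln(2.5/0.37)/0.0083
Step 3: t = ln(6.757)/0.0083
Step 4: t = 1.911/0.0083 = 230.2 s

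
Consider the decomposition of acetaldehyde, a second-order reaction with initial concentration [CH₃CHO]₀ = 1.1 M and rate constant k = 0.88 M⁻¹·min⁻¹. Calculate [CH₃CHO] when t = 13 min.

0.08098 M

Step 1: For a second-order reaction: 1/[CH₃CHO] = 1/[CH₃CHO]₀ + kt
Step 2: 1/[CH₃CHO] = 1/1.1 + 0.88 × 13
Step 3: 1/[CH₃CHO] = 0.9091 + 11.44 = 12.35
Step 4: [CH₃CHO] = 1/12.35 = 0.08098 M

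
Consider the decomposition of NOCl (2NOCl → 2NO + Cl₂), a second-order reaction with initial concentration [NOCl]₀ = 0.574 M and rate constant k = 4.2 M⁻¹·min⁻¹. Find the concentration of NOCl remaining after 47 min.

0.005022 M

Step 1: For a second-order reaction: 1/[NOCl] = 1/[NOCl]₀ + kt
Step 2: 1/[NOCl] = 1/0.574 + 4.2 × 47
Step 3: 1/[NOCl] = 1.742 + 197.4 = 199.1
Step 4: [NOCl] = 1/199.1 = 0.005022 M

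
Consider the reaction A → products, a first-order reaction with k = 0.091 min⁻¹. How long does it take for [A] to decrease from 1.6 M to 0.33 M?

17.35 min

Step 1: For first-order: t = ln([A]₀/[A])/k
Step 2: t = ln(1.6/0.33)/0.091
Step 3: t = ln(4.848)/0.091
Step 4: t = 1.579/0.091 = 17.35 min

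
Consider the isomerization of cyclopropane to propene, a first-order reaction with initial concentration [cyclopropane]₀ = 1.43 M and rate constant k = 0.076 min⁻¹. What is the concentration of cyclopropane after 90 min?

0.00153 M

Step 1: For a first-order reaction: [cyclopropane] = [cyclopropane]₀ × e^(-kt)
Step 2: [cyclopropane] = 1.43 × e^(-0.076 × 90)
Step 3: [cyclopropane] = 1.43 × e^(-6.84)
Step 4: [cyclopropane] = 1.43 × 0.0010701 = 0.00153 M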